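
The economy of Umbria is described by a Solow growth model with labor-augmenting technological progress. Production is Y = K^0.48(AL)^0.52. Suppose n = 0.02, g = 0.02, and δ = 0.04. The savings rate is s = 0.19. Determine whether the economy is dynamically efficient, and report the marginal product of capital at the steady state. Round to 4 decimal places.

The effective depreciation rate is n + g + δ = 0.02 + 0.02 + 0.04 = 0.08.
Steady-state k*: s·k^0.48 = 0.08·k gives k* = (0.19/0.08)^(1/0.52) ≈ 5.2775.
MPK = 0.48·5.2775^(-0.52) ≈ 0.2021.
MPK > n+g+δ = 0.08, so the economy is dynamically efficient (under-saving).

dynamically efficient; MPK ≈ 0.2021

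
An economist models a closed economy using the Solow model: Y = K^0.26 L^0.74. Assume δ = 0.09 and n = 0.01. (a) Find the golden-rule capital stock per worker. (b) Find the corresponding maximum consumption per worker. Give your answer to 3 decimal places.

Break-even investment rate: n + δ = 0.01 + 0.09 = 0.1.
Setting f'(k) = n+δ gives 0.26·k^(0.26−1) = 0.1, hence k_gold = (0.26/0.1)^(1/0.74) ≈ 3.6373.
y_gold = 3.6373^0.26 ≈ 1.3989; c_gold = y_gold − 0.1·k_gold ≈ 1.0352.

(a) k_gold ≈ 3.637; (b) c_gold ≈ 1.035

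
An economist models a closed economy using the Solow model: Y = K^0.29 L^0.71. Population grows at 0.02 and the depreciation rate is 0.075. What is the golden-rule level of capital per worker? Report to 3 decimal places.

n + δ = 0.02 + 0.075 = 0.095.
At the golden rule the marginal product of capital equals n+δ: 0.29·k^(0.29−1) = 0.095. Solving, k_gold = (0.29/0.095)^(1/0.71) ≈ 4.8155.

k_gold ≈ 4.815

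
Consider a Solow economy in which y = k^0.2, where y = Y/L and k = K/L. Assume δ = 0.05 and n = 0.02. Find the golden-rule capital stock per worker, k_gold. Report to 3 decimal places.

k_gold ≈ 3.715

Capital per worker breaks even when investment replaces (n + δ)·k; here n + δ = 0.07.
At the golden rule the marginal product of capital equals n+δ: 0.2·k^(0.2−1) = 0.07. Solving, k_gold = (0.2/0.07)^(1/0.8) ≈ 3.7146.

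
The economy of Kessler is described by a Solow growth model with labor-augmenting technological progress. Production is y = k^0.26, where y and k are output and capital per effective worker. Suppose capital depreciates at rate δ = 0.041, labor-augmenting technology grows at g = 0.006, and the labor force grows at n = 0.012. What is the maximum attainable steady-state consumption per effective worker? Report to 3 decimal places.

c_gold ≈ 1.246

n + g + δ = 0.012 + 0.006 + 0.041 = 0.059.
Golden rule sets MPK = n+g+δ: 0.26·k^(0.26−1) = 0.059, so k_gold = (0.26/0.059)^(1/0.74) ≈ 7.4205.
y_gold = 7.4205^0.26 ≈ 1.6839.
c_gold = y_gold − (n+g+δ)·k_gold = 1.6839 − 0.059·7.4205 ≈ 1.2461.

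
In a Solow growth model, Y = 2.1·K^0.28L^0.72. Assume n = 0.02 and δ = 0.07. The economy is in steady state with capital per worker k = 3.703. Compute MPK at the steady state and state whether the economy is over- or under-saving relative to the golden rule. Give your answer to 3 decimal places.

The effective depreciation rate is n + δ = 0.02 + 0.07 = 0.09.
MPK = 0.28·2.1·k^(0.28−1) = 0.28·2.1·3.703^(-0.72) ≈ 0.2291.
MPK > 0.09, so the economy is dynamically efficient (under-saving).

under-saving; MPK ≈ 0.229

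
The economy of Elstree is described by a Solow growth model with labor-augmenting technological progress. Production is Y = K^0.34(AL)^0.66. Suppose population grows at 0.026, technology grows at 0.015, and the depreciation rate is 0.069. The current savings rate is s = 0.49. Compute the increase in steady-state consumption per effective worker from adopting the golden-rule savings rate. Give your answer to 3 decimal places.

Capital per effective worker breaks even when investment replaces (n + g + δ)·k; here n + g + δ = 0.11.
Current steady state (s = 0.49): k* = (0.49/0.11)^(1/0.66) ≈ 9.6169, y* = 9.6169^0.34 ≈ 2.1589, c* = (1−0.49)·2.1589 ≈ 1.1010.
Golden rule sets MPK = n+g+δ: 0.34·k^(0.34−1) = 0.11, so k_gold = (0.34/0.11)^(1/0.66) ≈ 5.5278.
y_gold = 5.5278^0.34 ≈ 1.7884, c_gold = y_gold − 0.11·k_gold ≈ 1.1804.
Gain: Δc = 1.1804 − 1.1010 ≈ 0.0793.

Δc ≈ 0.079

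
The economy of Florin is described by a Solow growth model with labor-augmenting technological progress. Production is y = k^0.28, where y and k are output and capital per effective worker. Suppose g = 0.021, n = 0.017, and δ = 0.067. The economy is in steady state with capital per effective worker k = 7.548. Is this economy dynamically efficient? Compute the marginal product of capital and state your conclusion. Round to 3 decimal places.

Capital per effective worker breaks even when investment replaces (n + g + δ)·k; here n + g + δ = 0.105.
MPK = 0.28·k^(0.28−1) = 0.28·7.548^(-0.72) ≈ 0.0653.
MPK < 0.105, so the economy is dynamically inefficient (over-saving).

dynamically inefficient; MPK ≈ 0.065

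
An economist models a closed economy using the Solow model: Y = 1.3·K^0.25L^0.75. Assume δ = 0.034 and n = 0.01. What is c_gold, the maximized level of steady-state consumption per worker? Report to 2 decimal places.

n + δ = 0.01 + 0.034 = 0.044.
At the golden rule the marginal product of capital equals n+δ: 0.25·1.3·k^(0.25−1) = 0.044. Solving, k_gold = (0.25·1.3/0.044)^(1/0.75) ≈ 14.3849.
y_gold = 1.3·14.3849^0.25 ≈ 2.5317.
c_gold = y_gold − (n+δ)·k_gold = 2.5317 − 0.044·14.3849 ≈ 1.8988.

c_gold ≈ 1.90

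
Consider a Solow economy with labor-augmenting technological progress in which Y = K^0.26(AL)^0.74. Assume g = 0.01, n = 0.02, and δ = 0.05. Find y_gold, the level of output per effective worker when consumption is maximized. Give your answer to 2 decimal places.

n + g + δ = 0.02 + 0.01 + 0.05 = 0.08.
Maximizing c = f(k) − (n+g+δ)·k gives f'(k) = n+g+δ, i.e. 0.26·k^(0.26−1) = 0.08, so k_gold = (0.26/0.08)^(1/0.74) ≈ 4.9174.
Output: y_gold = k_gold^0.26 = 4.9174^0.26 ≈ 1.5130.

y_gold ≈ 1.51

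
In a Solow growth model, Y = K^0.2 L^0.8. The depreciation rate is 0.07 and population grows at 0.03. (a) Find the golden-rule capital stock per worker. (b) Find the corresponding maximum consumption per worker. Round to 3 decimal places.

(a) k_gold ≈ 2.378; (b) c_gold ≈ 0.951

The effective depreciation rate is n + δ = 0.03 + 0.07 = 0.1.
Golden rule sets MPK = n+δ: 0.2·k^(0.2−1) = 0.1, so k_gold = (0.2/0.1)^(1/0.8) ≈ 2.3784.
y_gold = 2.3784^0.2 ≈ 1.1892; c_gold = y_gold − 0.1·k_gold ≈ 0.9514.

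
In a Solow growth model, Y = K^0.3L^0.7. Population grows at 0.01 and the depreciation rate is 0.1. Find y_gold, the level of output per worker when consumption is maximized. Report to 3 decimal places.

n + δ = 0.01 + 0.1 = 0.11.
Golden rule sets MPK = n+δ: 0.3·k^(0.3−1) = 0.11, so k_gold = (0.3/0.11)^(1/0.7) ≈ 4.1925.
Output: y_gold = k_gold^0.3 = 4.1925^0.3 ≈ 1.5372.

y_gold ≈ 1.537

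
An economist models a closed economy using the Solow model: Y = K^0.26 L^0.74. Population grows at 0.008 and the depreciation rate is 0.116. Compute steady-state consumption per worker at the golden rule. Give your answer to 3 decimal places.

c_gold ≈ 0.960

Capital per worker breaks even when investment replaces (n + δ)·k; here n + δ = 0.124.
At the golden rule the marginal product of capital equals n+δ: 0.26·k^(0.26−1) = 0.124. Solving, k_gold = (0.26/0.124)^(1/0.74) ≈ 2.7198.
y_gold = 2.7198^0.26 ≈ 1.2971.
c_gold = y_gold − (n+δ)·k_gold = 1.2971 − 0.124·2.7198 ≈ 0.9599.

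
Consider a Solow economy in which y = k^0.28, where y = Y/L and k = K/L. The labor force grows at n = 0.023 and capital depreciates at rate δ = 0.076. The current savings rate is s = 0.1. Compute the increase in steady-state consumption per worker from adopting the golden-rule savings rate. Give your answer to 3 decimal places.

n + δ = 0.023 + 0.076 = 0.099.
Current steady state (s = 0.1): k* = (0.1/0.099)^(1/0.72) ≈ 1.0141, y* = 1.0141^0.28 ≈ 1.0039, c* = (1−0.1)·1.0039 ≈ 0.9035.
At the golden rule the marginal product of capital equals n+δ: 0.28·k^(0.28−1) = 0.099. Solving, k_gold = (0.28/0.099)^(1/0.72) ≈ 4.2376.
y_gold = 4.2376^0.28 ≈ 1.4983, c_gold = y_gold − 0.099·k_gold ≈ 1.0788.
Gain: Δc = 1.0788 − 0.9035 ≈ 0.1752.

Δc ≈ 0.175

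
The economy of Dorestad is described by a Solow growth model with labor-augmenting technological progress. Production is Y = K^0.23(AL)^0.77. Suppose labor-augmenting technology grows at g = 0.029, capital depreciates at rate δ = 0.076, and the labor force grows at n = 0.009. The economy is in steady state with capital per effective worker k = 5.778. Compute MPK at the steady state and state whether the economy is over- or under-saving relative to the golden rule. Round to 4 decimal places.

The effective depreciation rate is n + g + δ = 0.009 + 0.029 + 0.076 = 0.114.
MPK = 0.23·k^(0.23−1) = 0.23·5.778^(-0.77) ≈ 0.0596.
MPK < 0.114, so the economy is dynamically inefficient (over-saving).

over-saving; MPK ≈ 0.0596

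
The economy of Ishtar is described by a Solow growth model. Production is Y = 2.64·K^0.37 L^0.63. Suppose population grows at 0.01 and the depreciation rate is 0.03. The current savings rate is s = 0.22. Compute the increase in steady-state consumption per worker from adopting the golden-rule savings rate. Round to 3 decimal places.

n + δ = 0.01 + 0.03 = 0.04.
Current steady state (s = 0.22): k* = (0.22·2.64/0.04)^(1/0.63) ≈ 69.8862, y* = 2.64·69.8862^0.37 ≈ 12.7066, c* = (1−0.22)·12.7066 ≈ 9.9111.
Maximizing c = f(k) − (n+δ)·k gives f'(k) = n+δ, i.e. 0.37·2.64·k^(0.37−1) = 0.04, so k_gold = (0.37·2.64/0.04)^(1/0.63) ≈ 159.5037.
y_gold = 2.64·159.5037^0.37 ≈ 17.2436, c_gold = y_gold − 0.04·k_gold ≈ 10.8635.
Gain: Δc = 10.8635 − 9.9111 ≈ 0.9524.

Δc ≈ 0.952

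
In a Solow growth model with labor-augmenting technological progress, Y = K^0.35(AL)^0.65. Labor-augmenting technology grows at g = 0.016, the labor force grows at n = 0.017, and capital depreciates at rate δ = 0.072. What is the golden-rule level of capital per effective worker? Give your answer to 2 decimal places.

n + g + δ = 0.017 + 0.016 + 0.072 = 0.105.
At the golden rule the marginal product of capital equals n+g+δ: 0.35·k^(0.35−1) = 0.105. Solving, k_gold = (0.35/0.105)^(1/0.65) ≈ 6.3742.

k_gold ≈ 6.37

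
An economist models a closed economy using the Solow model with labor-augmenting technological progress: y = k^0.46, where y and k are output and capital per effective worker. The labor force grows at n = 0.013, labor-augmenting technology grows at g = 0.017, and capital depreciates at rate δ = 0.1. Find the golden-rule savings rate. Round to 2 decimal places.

The effective depreciation rate is n + g + δ = 0.013 + 0.017 + 0.1 = 0.13.
At the golden rule MPK = n+g+δ, and in any Cobb-Douglas steady state s = (n+g+δ)·k/y = MPK·k/y = capital's share 0.46.

s_gold = 0.46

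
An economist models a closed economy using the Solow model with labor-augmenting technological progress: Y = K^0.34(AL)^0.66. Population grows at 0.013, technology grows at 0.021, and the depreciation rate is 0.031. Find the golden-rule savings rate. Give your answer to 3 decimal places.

s_gold = 0.340

Break-even investment rate: n + g + δ = 0.013 + 0.021 + 0.031 = 0.065.
At the golden rule MPK = n+g+δ, and in any Cobb-Douglas steady state s = (n+g+δ)·k/y = MPK·k/y = capital's share 0.34.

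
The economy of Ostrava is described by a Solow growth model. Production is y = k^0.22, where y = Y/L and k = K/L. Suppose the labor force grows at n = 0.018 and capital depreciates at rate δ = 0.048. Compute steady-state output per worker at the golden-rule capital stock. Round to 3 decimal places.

y_gold ≈ 1.404

n + δ = 0.018 + 0.048 = 0.066.
Golden rule sets MPK = n+δ: 0.22·k^(0.22−1) = 0.066, so k_gold = (0.22/0.066)^(1/0.78) ≈ 4.6812.
Output: y_gold = k_gold^0.22 = 4.6812^0.22 ≈ 1.4044.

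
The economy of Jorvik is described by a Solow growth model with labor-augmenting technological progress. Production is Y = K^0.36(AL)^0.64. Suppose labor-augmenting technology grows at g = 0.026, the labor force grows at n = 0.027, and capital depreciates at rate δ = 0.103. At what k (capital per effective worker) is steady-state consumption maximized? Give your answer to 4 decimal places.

The effective depreciation rate is n + g + δ = 0.027 + 0.026 + 0.103 = 0.156.
At the golden rule the marginal product of capital equals n+g+δ: 0.36·k^(0.36−1) = 0.156. Solving, k_gold = (0.36/0.156)^(1/0.64) ≈ 3.6937.

k_gold ≈ 3.6937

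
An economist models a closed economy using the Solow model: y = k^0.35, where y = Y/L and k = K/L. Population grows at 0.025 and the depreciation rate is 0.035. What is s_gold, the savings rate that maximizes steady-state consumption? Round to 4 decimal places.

Capital per worker breaks even when investment replaces (n + δ)·k; here n + δ = 0.06.
At the golden rule MPK = n+δ, and in any Cobb-Douglas steady state s = (n+δ)·k/y = MPK·k/y = capital's share 0.35.

s_gold = 0.3500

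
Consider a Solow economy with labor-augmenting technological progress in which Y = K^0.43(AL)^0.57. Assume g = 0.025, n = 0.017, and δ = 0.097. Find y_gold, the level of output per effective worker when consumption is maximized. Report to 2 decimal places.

The effective depreciation rate is n + g + δ = 0.017 + 0.025 + 0.097 = 0.139.
Setting f'(k) = n+g+δ gives 0.43·k^(0.43−1) = 0.139, hence k_gold = (0.43/0.139)^(1/0.57) ≈ 7.2518.
Output: y_gold = k_gold^0.43 = 7.2518^0.43 ≈ 2.3442.

y_gold ≈ 2.34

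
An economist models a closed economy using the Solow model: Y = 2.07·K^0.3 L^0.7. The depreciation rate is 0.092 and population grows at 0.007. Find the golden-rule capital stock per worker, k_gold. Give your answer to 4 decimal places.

k_gold ≈ 13.7792

n + δ = 0.007 + 0.092 = 0.099.
Golden rule sets MPK = n+δ: 0.3·2.07·k^(0.3−1) = 0.099, so k_gold = (0.3·2.07/0.099)^(1/0.7) ≈ 13.7792.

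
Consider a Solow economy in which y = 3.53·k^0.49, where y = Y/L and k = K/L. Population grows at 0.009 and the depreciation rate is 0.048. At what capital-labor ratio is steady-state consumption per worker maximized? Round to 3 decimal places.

k_gold ≈ 805.509

n + δ = 0.009 + 0.048 = 0.057.
Setting f'(k) = n+δ gives 0.49·3.53·k^(0.49−1) = 0.057, hence k_gold = (0.49·3.53/0.057)^(1/0.51) ≈ 805.5091.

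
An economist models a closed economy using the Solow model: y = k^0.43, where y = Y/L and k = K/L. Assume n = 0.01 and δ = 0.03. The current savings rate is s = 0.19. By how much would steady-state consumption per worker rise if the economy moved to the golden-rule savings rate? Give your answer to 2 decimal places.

n + δ = 0.01 + 0.03 = 0.04.
Current steady state (s = 0.19): k* = (0.19/0.04)^(1/0.57) ≈ 15.3880, y* = 15.3880^0.43 ≈ 3.2396, c* = (1−0.19)·3.2396 ≈ 2.6241.
Golden rule sets MPK = n+δ: 0.43·k^(0.43−1) = 0.04, so k_gold = (0.43/0.04)^(1/0.57) ≈ 64.4894.
y_gold = 64.4894^0.43 ≈ 5.9990, c_gold = y_gold − 0.04·k_gold ≈ 3.4194.
Gain: Δc = 3.4194 − 2.6241 ≈ 0.7954.

Δc ≈ 0.80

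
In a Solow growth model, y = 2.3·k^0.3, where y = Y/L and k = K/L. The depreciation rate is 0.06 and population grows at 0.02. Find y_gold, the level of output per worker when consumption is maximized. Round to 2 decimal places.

y_gold ≈ 5.79

Break-even investment rate: n + δ = 0.02 + 0.06 = 0.08.
Golden rule sets MPK = n+δ: 0.3·2.3·k^(0.3−1) = 0.08, so k_gold = (0.3·2.3/0.08)^(1/0.7) ≈ 21.7169.
Output: y_gold = 2.3·k_gold^0.3 = 2.3·21.7169^0.3 ≈ 5.7912.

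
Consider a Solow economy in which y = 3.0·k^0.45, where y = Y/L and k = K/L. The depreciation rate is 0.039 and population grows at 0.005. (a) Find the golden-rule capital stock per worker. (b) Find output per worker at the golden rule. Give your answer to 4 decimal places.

(a) k_gold ≈ 505.1498; (b) y_gold ≈ 49.3924

n + δ = 0.005 + 0.039 = 0.044.
Maximizing c = f(k) − (n+δ)·k gives f'(k) = n+δ, i.e. 0.45·3.0·k^(0.45−1) = 0.044, so k_gold = (0.45·3.0/0.044)^(1/0.55) ≈ 505.1498.
y_gold = 3.0·505.1498^0.45 ≈ 49.3924.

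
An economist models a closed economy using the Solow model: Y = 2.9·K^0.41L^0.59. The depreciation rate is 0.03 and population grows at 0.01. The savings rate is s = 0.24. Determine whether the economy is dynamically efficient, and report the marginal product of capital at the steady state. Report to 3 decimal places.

dynamically efficient; MPK ≈ 0.068

Break-even investment rate: n + δ = 0.01 + 0.03 = 0.04.
Steady-state k*: s·A·k^0.41 = 0.04·k gives k* = (0.24·2.9/0.04)^(1/0.59) ≈ 126.6560.
MPK = 0.41·2.9·126.6560^(-0.59) ≈ 0.0683.
MPK > n+δ = 0.04, so the economy is dynamically efficient (under-saving).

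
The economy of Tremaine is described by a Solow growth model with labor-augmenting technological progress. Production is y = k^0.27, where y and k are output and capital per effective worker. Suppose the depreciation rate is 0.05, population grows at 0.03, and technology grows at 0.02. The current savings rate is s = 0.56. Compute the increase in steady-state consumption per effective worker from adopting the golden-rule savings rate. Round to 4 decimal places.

Break-even investment rate: n + g + δ = 0.03 + 0.02 + 0.05 = 0.1.
Current steady state (s = 0.56): k* = (0.56/0.1)^(1/0.73) ≈ 10.5905, y* = 10.5905^0.27 ≈ 1.8912, c* = (1−0.56)·1.8912 ≈ 0.8321.
At the golden rule the marginal product of capital equals n+g+δ: 0.27·k^(0.27−1) = 0.1. Solving, k_gold = (0.27/0.1)^(1/0.73) ≈ 3.8986.
y_gold = 3.8986^0.27 ≈ 1.4439, c_gold = y_gold − 0.1·k_gold ≈ 1.0541.
Gain: Δc = 1.0541 − 0.8321 ≈ 0.2220.

Δc ≈ 0.2220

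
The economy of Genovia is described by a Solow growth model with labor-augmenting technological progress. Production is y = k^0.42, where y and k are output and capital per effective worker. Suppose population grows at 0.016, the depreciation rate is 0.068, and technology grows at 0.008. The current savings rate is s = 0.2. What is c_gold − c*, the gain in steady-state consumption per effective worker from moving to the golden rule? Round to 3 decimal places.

The effective depreciation rate is n + g + δ = 0.016 + 0.008 + 0.068 = 0.092.
Current steady state (s = 0.2): k* = (0.2/0.092)^(1/0.58) ≈ 3.8146, y* = 3.8146^0.42 ≈ 1.7547, c* = (1−0.2)·1.7547 ≈ 1.4038.
Setting f'(k) = n+g+δ gives 0.42·k^(0.42−1) = 0.092, hence k_gold = (0.42/0.092)^(1/0.58) ≈ 13.7089.
y_gold = 13.7089^0.42 ≈ 3.0029, c_gold = y_gold − 0.092·k_gold ≈ 1.7417.
Gain: Δc = 1.7417 − 1.4038 ≈ 0.3379.

Δc ≈ 0.338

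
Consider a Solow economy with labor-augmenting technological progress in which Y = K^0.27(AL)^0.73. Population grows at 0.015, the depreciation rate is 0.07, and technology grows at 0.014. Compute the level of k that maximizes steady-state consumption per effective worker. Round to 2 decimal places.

n + g + δ = 0.015 + 0.014 + 0.07 = 0.099.
Setting f'(k) = n+g+δ gives 0.27·k^(0.27−1) = 0.099, hence k_gold = (0.27/0.099)^(1/0.73) ≈ 3.9527.

k_gold ≈ 3.95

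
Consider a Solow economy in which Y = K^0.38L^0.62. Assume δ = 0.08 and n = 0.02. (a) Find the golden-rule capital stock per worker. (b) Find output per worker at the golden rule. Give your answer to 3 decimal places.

(a) k_gold ≈ 8.613; (b) y_gold ≈ 2.266

The effective depreciation rate is n + δ = 0.02 + 0.08 = 0.1.
Setting f'(k) = n+δ gives 0.38·k^(0.38−1) = 0.1, hence k_gold = (0.38/0.1)^(1/0.62) ≈ 8.6126.
y_gold = 8.6126^0.38 ≈ 2.2665.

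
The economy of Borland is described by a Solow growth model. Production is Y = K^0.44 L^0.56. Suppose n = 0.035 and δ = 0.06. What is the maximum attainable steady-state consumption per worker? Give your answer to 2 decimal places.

Capital per worker breaks even when investment replaces (n + δ)·k; here n + δ = 0.095.
Maximizing c = f(k) − (n+δ)·k gives f'(k) = n+δ, i.e. 0.44·k^(0.44−1) = 0.095, so k_gold = (0.44/0.095)^(1/0.56) ≈ 15.4455.
y_gold = 15.4455^0.44 ≈ 3.3348.
c_gold = y_gold − (n+δ)·k_gold = 3.3348 − 0.095·15.4455 ≈ 1.8675.

c_gold ≈ 1.87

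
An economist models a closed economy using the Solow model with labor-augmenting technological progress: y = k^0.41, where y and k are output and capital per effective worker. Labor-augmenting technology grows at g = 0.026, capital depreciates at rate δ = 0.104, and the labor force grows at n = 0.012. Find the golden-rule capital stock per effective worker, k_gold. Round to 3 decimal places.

k_gold ≈ 6.033

Break-even investment rate: n + g + δ = 0.012 + 0.026 + 0.104 = 0.142.
Maximizing c = f(k) − (n+g+δ)·k gives f'(k) = n+g+δ, i.e. 0.41·k^(0.41−1) = 0.142, so k_gold = (0.41/0.142)^(1/0.59) ≈ 6.0325.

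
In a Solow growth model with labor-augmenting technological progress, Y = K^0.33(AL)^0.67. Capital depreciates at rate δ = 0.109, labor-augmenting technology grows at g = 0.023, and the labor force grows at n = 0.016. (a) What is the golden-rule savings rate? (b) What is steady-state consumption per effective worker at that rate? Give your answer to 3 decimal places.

(a) s_gold = 0.330; (b) c_gold ≈ 0.994

Break-even investment rate: n + g + δ = 0.016 + 0.023 + 0.109 = 0.148.
For Cobb-Douglas, s_gold equals capital's share: s_gold = 0.33.
Setting f'(k) = n+g+δ gives 0.33·k^(0.33−1) = 0.148, hence k_gold = (0.33/0.148)^(1/0.67) ≈ 3.3096.
y_gold = 3.3096^0.33 ≈ 1.4843; c_gold = (1−0.33)·y_gold ≈ 0.9945.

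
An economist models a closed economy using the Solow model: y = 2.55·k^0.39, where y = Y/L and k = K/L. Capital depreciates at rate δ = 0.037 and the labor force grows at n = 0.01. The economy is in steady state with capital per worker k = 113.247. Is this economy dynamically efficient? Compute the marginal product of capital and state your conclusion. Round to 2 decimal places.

dynamically efficient; MPK ≈ 0.06

Break-even investment rate: n + δ = 0.01 + 0.037 = 0.047.
MPK = 0.39·2.55·k^(0.39−1) = 0.39·2.55·113.247^(-0.61) ≈ 0.0555.
MPK > 0.047, so the economy is dynamically efficient (under-saving).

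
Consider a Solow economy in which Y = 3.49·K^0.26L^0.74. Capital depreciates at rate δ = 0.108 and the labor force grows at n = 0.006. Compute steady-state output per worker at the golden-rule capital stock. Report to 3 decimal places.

y_gold ≈ 7.234

Capital per worker breaks even when investment replaces (n + δ)·k; here n + δ = 0.114.
Golden rule sets MPK = n+δ: 0.26·3.49·k^(0.26−1) = 0.114, so k_gold = (0.26·3.49/0.114)^(1/0.74) ≈ 16.4977.
Output: y_gold = 3.49·k_gold^0.26 = 3.49·16.4977^0.26 ≈ 7.2336.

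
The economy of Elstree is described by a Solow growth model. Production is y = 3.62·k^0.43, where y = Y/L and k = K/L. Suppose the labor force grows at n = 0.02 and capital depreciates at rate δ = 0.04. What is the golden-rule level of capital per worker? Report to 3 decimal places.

Capital per worker breaks even when investment replaces (n + δ)·k; here n + δ = 0.06.
Maximizing c = f(k) − (n+δ)·k gives f'(k) = n+δ, i.e. 0.43·3.62·k^(0.43−1) = 0.06, so k_gold = (0.43·3.62/0.06)^(1/0.57) ≈ 302.5150.

k_gold ≈ 302.515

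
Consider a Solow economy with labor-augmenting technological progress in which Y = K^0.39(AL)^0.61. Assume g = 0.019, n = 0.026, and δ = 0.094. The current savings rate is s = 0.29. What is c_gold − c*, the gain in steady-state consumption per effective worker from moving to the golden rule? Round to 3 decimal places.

Capital per effective worker breaks even when investment replaces (n + g + δ)·k; here n + g + δ = 0.139.
Current steady state (s = 0.29): k* = (0.29/0.139)^(1/0.61) ≈ 3.3387, y* = 3.3387^0.39 ≈ 1.6003, c* = (1−0.29)·1.6003 ≈ 1.1362.
Maximizing c = f(k) − (n+g+δ)·k gives f'(k) = n+g+δ, i.e. 0.39·k^(0.39−1) = 0.139, so k_gold = (0.39/0.139)^(1/0.61) ≈ 5.4264.
y_gold = 5.4264^0.39 ≈ 1.9340, c_gold = y_gold − 0.139·k_gold ≈ 1.1797.
Gain: Δc = 1.1797 − 1.1362 ≈ 0.0435.

Δc ≈ 0.044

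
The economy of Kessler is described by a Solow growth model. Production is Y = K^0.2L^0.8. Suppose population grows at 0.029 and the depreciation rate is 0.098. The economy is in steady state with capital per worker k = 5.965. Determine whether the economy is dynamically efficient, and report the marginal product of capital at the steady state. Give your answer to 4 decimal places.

n + δ = 0.029 + 0.098 = 0.127.
MPK = 0.2·k^(0.2−1) = 0.2·5.965^(-0.8) ≈ 0.0479.
MPK < 0.127, so the economy is dynamically inefficient (over-saving).

dynamically inefficient; MPK ≈ 0.0479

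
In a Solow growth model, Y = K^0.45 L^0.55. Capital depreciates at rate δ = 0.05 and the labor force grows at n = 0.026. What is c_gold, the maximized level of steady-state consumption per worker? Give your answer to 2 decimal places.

The effective depreciation rate is n + δ = 0.026 + 0.05 = 0.076.
Maximizing c = f(k) − (n+δ)·k gives f'(k) = n+δ, i.e. 0.45·k^(0.45−1) = 0.076, so k_gold = (0.45/0.076)^(1/0.55) ≈ 25.3724.
y_gold = 25.3724^0.45 ≈ 4.2851.
c_gold = y_gold − (n+δ)·k_gold = 4.2851 − 0.076·25.3724 ≈ 2.3568.

c_gold ≈ 2.36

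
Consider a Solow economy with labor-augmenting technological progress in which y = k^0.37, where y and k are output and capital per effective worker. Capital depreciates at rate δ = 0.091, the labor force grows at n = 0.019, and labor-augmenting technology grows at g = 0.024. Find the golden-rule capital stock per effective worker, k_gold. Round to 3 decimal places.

Break-even investment rate: n + g + δ = 0.019 + 0.024 + 0.091 = 0.134.
At the golden rule the marginal product of capital equals n+g+δ: 0.37·k^(0.37−1) = 0.134. Solving, k_gold = (0.37/0.134)^(1/0.63) ≈ 5.0136.

k_gold ≈ 5.014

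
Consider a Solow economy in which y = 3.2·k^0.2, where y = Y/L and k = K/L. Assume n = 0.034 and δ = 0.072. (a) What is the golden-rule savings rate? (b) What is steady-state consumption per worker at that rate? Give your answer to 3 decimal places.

(a) s_gold = 0.200; (b) c_gold ≈ 4.013

Capital per worker breaks even when investment replaces (n + δ)·k; here n + δ = 0.106.
For Cobb-Douglas, s_gold equals capital's share: s_gold = 0.2.
Maximizing c = f(k) − (n+δ)·k gives f'(k) = n+δ, i.e. 0.2·3.2·k^(0.2−1) = 0.106, so k_gold = (0.2·3.2/0.106)^(1/0.8) ≈ 9.4644.
y_gold = 3.2·9.4644^0.2 ≈ 5.0161; c_gold = (1−0.2)·y_gold ≈ 4.0129.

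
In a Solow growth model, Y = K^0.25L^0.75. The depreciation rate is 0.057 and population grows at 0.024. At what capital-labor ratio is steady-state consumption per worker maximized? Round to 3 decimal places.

k_gold ≈ 4.494

Capital per worker breaks even when investment replaces (n + δ)·k; here n + δ = 0.081.
Maximizing c = f(k) − (n+δ)·k gives f'(k) = n+δ, i.e. 0.25·k^(0.25−1) = 0.081, so k_gold = (0.25/0.081)^(1/0.75) ≈ 4.4937.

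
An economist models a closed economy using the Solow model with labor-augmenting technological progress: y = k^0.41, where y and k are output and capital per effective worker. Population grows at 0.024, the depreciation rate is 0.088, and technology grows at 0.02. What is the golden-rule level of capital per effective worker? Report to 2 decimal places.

k_gold ≈ 6.83

The effective depreciation rate is n + g + δ = 0.024 + 0.02 + 0.088 = 0.132.
Setting f'(k) = n+g+δ gives 0.41·k^(0.41−1) = 0.132, hence k_gold = (0.41/0.132)^(1/0.59) ≈ 6.8274.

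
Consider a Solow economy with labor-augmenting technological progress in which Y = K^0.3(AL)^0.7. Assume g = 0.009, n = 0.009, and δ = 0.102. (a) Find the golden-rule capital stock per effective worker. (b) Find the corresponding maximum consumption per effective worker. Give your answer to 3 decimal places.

n + g + δ = 0.009 + 0.009 + 0.102 = 0.12.
Golden rule sets MPK = n+g+δ: 0.3·k^(0.3−1) = 0.12, so k_gold = (0.3/0.12)^(1/0.7) ≈ 3.7024.
y_gold = 3.7024^0.3 ≈ 1.4810; c_gold = y_gold − 0.12·k_gold ≈ 1.0367.

(a) k_gold ≈ 3.702; (b) c_gold ≈ 1.037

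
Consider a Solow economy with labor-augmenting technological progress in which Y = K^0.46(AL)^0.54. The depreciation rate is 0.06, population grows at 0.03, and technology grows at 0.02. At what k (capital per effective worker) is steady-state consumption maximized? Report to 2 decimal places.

k_gold ≈ 14.15

Capital per effective worker breaks even when investment replaces (n + g + δ)·k; here n + g + δ = 0.11.
Golden rule sets MPK = n+g+δ: 0.46·k^(0.46−1) = 0.11, so k_gold = (0.46/0.11)^(1/0.54) ≈ 14.1474.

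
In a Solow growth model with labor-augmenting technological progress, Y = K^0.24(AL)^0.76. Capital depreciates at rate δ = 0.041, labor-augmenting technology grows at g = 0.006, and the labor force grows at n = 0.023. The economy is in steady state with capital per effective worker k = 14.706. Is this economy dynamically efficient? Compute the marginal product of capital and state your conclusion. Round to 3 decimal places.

dynamically inefficient; MPK ≈ 0.031

The effective depreciation rate is n + g + δ = 0.023 + 0.006 + 0.041 = 0.07.
MPK = 0.24·k^(0.24−1) = 0.24·14.706^(-0.76) ≈ 0.0311.
MPK < 0.07, so the economy is dynamically inefficient (over-saving).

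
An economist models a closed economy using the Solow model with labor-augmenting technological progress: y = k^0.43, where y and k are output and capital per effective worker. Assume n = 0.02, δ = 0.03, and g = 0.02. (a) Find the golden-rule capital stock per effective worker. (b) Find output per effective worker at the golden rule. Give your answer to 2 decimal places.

Break-even investment rate: n + g + δ = 0.02 + 0.02 + 0.03 = 0.07.
Setting f'(k) = n+g+δ gives 0.43·k^(0.43−1) = 0.07, hence k_gold = (0.43/0.07)^(1/0.57) ≈ 24.1605.
y_gold = 24.1605^0.43 ≈ 3.9331.

(a) k_gold ≈ 24.16; (b) y_gold ≈ 3.93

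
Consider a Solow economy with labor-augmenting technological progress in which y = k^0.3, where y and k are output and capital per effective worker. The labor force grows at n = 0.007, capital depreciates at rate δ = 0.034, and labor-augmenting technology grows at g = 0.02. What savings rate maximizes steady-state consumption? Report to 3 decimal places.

Capital per effective worker breaks even when investment replaces (n + g + δ)·k; here n + g + δ = 0.061.
At the golden rule MPK = n+g+δ, and in any Cobb-Douglas steady state s = (n+g+δ)·k/y = MPK·k/y = capital's share 0.3.

s_gold = 0.300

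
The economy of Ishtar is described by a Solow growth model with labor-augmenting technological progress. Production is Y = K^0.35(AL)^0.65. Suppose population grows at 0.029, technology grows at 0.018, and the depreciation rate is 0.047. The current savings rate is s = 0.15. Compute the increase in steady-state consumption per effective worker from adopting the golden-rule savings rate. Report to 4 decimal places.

The effective depreciation rate is n + g + δ = 0.029 + 0.018 + 0.047 = 0.094.
Current steady state (s = 0.15): k* = (0.15/0.094)^(1/0.65) ≈ 2.0523, y* = 2.0523^0.35 ≈ 1.2861, c* = (1−0.15)·1.2861 ≈ 1.0932.
At the golden rule the marginal product of capital equals n+g+δ: 0.35·k^(0.35−1) = 0.094. Solving, k_gold = (0.35/0.094)^(1/0.65) ≈ 7.5573.
y_gold = 7.5573^0.35 ≈ 2.0297, c_gold = y_gold − 0.094·k_gold ≈ 1.3193.
Gain: Δc = 1.3193 − 1.0932 ≈ 0.2261.

Δc ≈ 0.2261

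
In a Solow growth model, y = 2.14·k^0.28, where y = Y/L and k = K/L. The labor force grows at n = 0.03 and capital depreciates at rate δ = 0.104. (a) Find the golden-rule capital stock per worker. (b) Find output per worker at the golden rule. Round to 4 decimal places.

Capital per worker breaks even when investment replaces (n + δ)·k; here n + δ = 0.134.
Maximizing c = f(k) − (n+δ)·k gives f'(k) = n+δ, i.e. 0.28·2.14·k^(0.28−1) = 0.134, so k_gold = (0.28·2.14/0.134)^(1/0.72) ≈ 8.0062.
y_gold = 2.14·8.0062^0.28 ≈ 3.8315.

(a) k_gold ≈ 8.0062; (b) y_gold ≈ 3.8315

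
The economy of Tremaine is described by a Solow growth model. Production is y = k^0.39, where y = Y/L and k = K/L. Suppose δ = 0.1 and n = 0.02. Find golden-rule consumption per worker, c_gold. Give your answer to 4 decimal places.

c_gold ≈ 1.2960

Break-even investment rate: n + δ = 0.02 + 0.1 = 0.12.
Maximizing c = f(k) − (n+δ)·k gives f'(k) = n+δ, i.e. 0.39·k^(0.39−1) = 0.12, so k_gold = (0.39/0.12)^(1/0.61) ≈ 6.9048.
y_gold = 6.9048^0.39 ≈ 2.1246.
c_gold = y_gold − (n+δ)·k_gold = 2.1246 − 0.12·6.9048 ≈ 1.2960.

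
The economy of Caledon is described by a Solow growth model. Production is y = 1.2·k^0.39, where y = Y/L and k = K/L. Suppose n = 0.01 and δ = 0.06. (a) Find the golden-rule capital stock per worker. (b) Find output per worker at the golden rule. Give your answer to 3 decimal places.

(a) k_gold ≈ 22.527; (b) y_gold ≈ 4.043

The effective depreciation rate is n + δ = 0.01 + 0.06 = 0.07.
Maximizing c = f(k) − (n+δ)·k gives f'(k) = n+δ, i.e. 0.39·1.2·k^(0.39−1) = 0.07, so k_gold = (0.39·1.2/0.07)^(1/0.61) ≈ 22.5269.
y_gold = 1.2·22.5269^0.39 ≈ 4.0433.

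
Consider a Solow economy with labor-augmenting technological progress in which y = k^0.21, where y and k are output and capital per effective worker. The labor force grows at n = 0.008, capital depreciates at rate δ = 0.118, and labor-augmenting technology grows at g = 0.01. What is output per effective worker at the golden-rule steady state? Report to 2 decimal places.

Break-even investment rate: n + g + δ = 0.008 + 0.01 + 0.118 = 0.136.
At the golden rule the marginal product of capital equals n+g+δ: 0.21·k^(0.21−1) = 0.136. Solving, k_gold = (0.21/0.136)^(1/0.79) ≈ 1.7331.
Output: y_gold = k_gold^0.21 = 1.7331^0.21 ≈ 1.1224.

y_gold ≈ 1.12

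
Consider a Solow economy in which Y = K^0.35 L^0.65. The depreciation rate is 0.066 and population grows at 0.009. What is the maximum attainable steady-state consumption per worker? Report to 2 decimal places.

c_gold ≈ 1.49

Capital per worker breaks even when investment replaces (n + δ)·k; here n + δ = 0.075.
At the golden rule the marginal product of capital equals n+δ: 0.35·k^(0.35−1) = 0.075. Solving, k_gold = (0.35/0.075)^(1/0.65) ≈ 10.6965.
y_gold = 10.6965^0.35 ≈ 2.2921.
c_gold = y_gold − (n+δ)·k_gold = 2.2921 − 0.075·10.6965 ≈ 1.4899.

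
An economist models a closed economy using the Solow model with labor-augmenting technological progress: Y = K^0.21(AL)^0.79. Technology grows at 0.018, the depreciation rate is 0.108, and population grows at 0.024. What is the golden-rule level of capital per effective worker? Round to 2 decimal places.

k_gold ≈ 1.53

n + g + δ = 0.024 + 0.018 + 0.108 = 0.15.
Setting f'(k) = n+g+δ gives 0.21·k^(0.21−1) = 0.15, hence k_gold = (0.21/0.15)^(1/0.79) ≈ 1.5310.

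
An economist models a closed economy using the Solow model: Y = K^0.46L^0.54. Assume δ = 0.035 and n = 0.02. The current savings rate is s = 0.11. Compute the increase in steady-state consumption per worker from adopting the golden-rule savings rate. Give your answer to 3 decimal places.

Δc ≈ 1.691

n + δ = 0.02 + 0.035 = 0.055.
Current steady state (s = 0.11): k* = (0.11/0.055)^(1/0.54) ≈ 3.6096, y* = 3.6096^0.46 ≈ 1.8048, c* = (1−0.11)·1.8048 ≈ 1.6063.
Golden rule sets MPK = n+δ: 0.46·k^(0.46−1) = 0.055, so k_gold = (0.46/0.055)^(1/0.54) ≈ 51.0669.
y_gold = 51.0669^0.46 ≈ 6.1058, c_gold = y_gold − 0.055·k_gold ≈ 3.2971.
Gain: Δc = 3.2971 − 1.6063 ≈ 1.6909.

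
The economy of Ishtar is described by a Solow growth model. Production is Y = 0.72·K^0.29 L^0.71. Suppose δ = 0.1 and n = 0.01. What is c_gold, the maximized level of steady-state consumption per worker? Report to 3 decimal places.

c_gold ≈ 0.664

Capital per worker breaks even when investment replaces (n + δ)·k; here n + δ = 0.11.
Golden rule sets MPK = n+δ: 0.29·0.72·k^(0.29−1) = 0.11, so k_gold = (0.29·0.72/0.11)^(1/0.71) ≈ 2.4662.
y_gold = 0.72·2.4662^0.29 ≈ 0.9354.
c_gold = y_gold − (n+δ)·k_gold = 0.9354 − 0.11·2.4662 ≈ 0.6642.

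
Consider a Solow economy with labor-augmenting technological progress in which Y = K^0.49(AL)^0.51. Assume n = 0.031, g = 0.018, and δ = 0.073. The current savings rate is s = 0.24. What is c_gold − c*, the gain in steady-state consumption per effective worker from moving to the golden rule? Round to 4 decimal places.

The effective depreciation rate is n + g + δ = 0.031 + 0.018 + 0.073 = 0.122.
Current steady state (s = 0.24): k* = (0.24/0.122)^(1/0.51) ≈ 3.7686, y* = 3.7686^0.49 ≈ 1.9157, c* = (1−0.24)·1.9157 ≈ 1.4559.
Maximizing c = f(k) − (n+g+δ)·k gives f'(k) = n+g+δ, i.e. 0.49·k^(0.49−1) = 0.122, so k_gold = (0.49/0.122)^(1/0.51) ≈ 15.2754.
y_gold = 15.2754^0.49 ≈ 3.8033, c_gold = y_gold − 0.122·k_gold ≈ 1.9397.
Gain: Δc = 1.9397 − 1.4559 ≈ 0.4837.

Δc ≈ 0.4837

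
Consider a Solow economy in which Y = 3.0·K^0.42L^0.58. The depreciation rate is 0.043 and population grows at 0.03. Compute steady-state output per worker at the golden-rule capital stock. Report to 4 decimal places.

y_gold ≈ 23.6001

Break-even investment rate: n + δ = 0.03 + 0.043 = 0.073.
Setting f'(k) = n+δ gives 0.42·3.0·k^(0.42−1) = 0.073, hence k_gold = (0.42·3.0/0.073)^(1/0.58) ≈ 135.7816.
Output: y_gold = 3.0·k_gold^0.42 = 3.0·135.7816^0.42 ≈ 23.6001.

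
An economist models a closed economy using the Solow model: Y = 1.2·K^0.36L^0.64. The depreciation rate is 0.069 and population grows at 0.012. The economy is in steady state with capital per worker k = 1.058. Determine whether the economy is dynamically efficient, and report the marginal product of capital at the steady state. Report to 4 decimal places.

The effective depreciation rate is n + δ = 0.012 + 0.069 = 0.081.
MPK = 0.36·1.2·k^(0.36−1) = 0.36·1.2·1.058^(-0.64) ≈ 0.4167.
MPK > 0.081, so the economy is dynamically efficient (under-saving).

dynamically efficient; MPK ≈ 0.4167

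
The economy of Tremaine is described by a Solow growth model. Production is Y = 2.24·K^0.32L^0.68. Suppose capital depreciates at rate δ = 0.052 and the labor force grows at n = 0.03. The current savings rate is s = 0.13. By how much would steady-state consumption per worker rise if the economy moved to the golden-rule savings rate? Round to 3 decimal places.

Δc ≈ 0.687

Capital per worker breaks even when investment replaces (n + δ)·k; here n + δ = 0.082.
Current steady state (s = 0.13): k* = (0.13·2.24/0.082)^(1/0.68) ≈ 6.4473, y* = 2.24·6.4473^0.32 ≈ 4.0668, c* = (1−0.13)·4.0668 ≈ 3.5381.
Golden rule sets MPK = n+δ: 0.32·2.24·k^(0.32−1) = 0.082, so k_gold = (0.32·2.24/0.082)^(1/0.68) ≈ 24.2484.
y_gold = 2.24·24.2484^0.32 ≈ 6.2136, c_gold = y_gold − 0.082·k_gold ≈ 4.2253.
Gain: Δc = 4.2253 − 3.5381 ≈ 0.6872.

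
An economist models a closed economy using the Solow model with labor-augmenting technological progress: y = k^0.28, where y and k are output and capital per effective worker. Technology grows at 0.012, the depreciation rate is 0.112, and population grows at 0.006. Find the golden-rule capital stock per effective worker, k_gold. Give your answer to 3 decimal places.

The effective depreciation rate is n + g + δ = 0.006 + 0.012 + 0.112 = 0.13.
At the golden rule the marginal product of capital equals n+g+δ: 0.28·k^(0.28−1) = 0.13. Solving, k_gold = (0.28/0.13)^(1/0.72) ≈ 2.9027.

k_gold ≈ 2.903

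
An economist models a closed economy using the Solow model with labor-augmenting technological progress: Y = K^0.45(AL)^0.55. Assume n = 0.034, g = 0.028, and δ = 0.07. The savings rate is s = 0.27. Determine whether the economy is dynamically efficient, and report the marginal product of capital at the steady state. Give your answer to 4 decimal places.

n + g + δ = 0.034 + 0.028 + 0.07 = 0.132.
Steady-state k*: s·k^0.45 = 0.132·k gives k* = (0.27/0.132)^(1/0.55) ≈ 3.6734.
MPK = 0.45·3.6734^(-0.55) ≈ 0.2200.
MPK > n+g+δ = 0.132, so the economy is dynamically efficient (under-saving).

dynamically efficient; MPK ≈ 0.2200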